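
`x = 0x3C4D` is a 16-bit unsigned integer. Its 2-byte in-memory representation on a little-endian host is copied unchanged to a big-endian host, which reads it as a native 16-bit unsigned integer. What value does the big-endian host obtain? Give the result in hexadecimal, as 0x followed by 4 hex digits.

0x4D3C

Stored little-endian, the bytes at ascending addresses are 4D 3C.
Read back as big-endian, the last byte is least significant, giving 0x4D3C.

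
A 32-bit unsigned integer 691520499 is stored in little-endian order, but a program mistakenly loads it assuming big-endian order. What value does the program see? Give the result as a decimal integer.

691520499 in 32-bit hexadecimal is 0x2937C3F3.
Stored little-endian, the bytes at ascending addresses are F3 C3 37 29.
Read back as big-endian, the last byte is least significant, giving 0xF3C33729.
0xF3C33729 = 4089657129.

4089657129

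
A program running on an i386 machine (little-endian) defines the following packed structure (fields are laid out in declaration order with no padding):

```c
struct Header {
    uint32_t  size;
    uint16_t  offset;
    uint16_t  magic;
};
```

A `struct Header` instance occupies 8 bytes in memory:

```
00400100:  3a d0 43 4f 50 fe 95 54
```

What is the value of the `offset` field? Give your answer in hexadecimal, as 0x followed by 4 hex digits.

`offset` follows `size` (4 bytes), so it starts at byte offset 4 and occupies 2 bytes.
Bytes at offsets 4..5: 50 FE.
Little-endian stores the least-significant byte at the lowest address.
Reassemble most-significant byte first: FE 50 → 0xFE50.

0xFE50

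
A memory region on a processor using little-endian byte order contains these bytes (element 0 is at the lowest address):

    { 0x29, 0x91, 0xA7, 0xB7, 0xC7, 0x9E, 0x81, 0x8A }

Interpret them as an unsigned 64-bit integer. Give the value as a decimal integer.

9980432829846622505

Little-endian stores the least-significant byte at the lowest address.
Reassemble most-significant byte first: 8A 81 9E C7 B7 A7 91 29 → 0x8A819EC7B7A79129.
0x8A819EC7B7A79129 = 9980432829846622505.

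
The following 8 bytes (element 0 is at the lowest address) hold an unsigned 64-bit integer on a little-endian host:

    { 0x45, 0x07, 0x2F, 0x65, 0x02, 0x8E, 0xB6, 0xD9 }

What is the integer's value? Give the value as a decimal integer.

In little-endian order the low byte comes first in memory.
Reassemble most-significant byte first: D9 B6 8E 02 65 2F 07 45 → 0xD9B68E02652F0745.
0xD9B68E02652F0745 = 15687882492930361157.

15687882492930361157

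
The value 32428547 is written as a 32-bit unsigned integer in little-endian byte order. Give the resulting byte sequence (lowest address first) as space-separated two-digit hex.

03 D2 EE 01

32428547 in hexadecimal, padded to 32 bits, is 0x01EED203.
Split into bytes (most-significant first): 01 EE D2 03.
Little-endian: lowest address holds the least-significant byte.
So at ascending addresses the bytes are 03 D2 EE 01.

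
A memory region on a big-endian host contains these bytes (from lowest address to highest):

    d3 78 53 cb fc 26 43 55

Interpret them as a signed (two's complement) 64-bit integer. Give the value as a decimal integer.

-3208722598927645867

In big-endian order the high byte comes first in memory.
The bytes are already most-significant first: 0xD37853CBFC264355.
Top bit is set, so as a signed 64-bit value this is 0xD37853CBFC264355 − 2^64 = -3208722598927645867.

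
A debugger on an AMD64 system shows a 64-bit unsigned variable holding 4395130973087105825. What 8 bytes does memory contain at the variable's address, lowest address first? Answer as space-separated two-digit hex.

4395130973087105825 in hexadecimal, padded to 64 bits, is 0x3CFEA455682C8321.
Split into bytes (most-significant first): 3C FE A4 55 68 2C 83 21.
Little-endian stores the least-significant byte at the lowest address.
So at ascending addresses the bytes are 21 83 2C 68 55 A4 FE 3C.

21 83 2C 68 55 A4 FE 3C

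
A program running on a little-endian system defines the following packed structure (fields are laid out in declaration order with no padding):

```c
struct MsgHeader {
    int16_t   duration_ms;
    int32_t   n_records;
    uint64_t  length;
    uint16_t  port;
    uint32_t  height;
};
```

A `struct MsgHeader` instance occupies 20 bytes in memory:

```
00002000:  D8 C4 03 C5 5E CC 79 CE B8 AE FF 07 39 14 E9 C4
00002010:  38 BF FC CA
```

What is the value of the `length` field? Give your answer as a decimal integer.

1457204749160468089

`length` follows `duration_ms` (2 B), `n_records` (4 B), so it starts at offset 2 + 4 = 6 and occupies 8 bytes.
Bytes at offsets 6..13: 79 CE B8 AE FF 07 39 14.
Little-endian stores the least-significant byte at the lowest address.
Reassemble most-significant byte first: 14 39 07 FF AE B8 CE 79 → 0x143907FFAEB8CE79.
0x143907FFAEB8CE79 = 1457204749160468089.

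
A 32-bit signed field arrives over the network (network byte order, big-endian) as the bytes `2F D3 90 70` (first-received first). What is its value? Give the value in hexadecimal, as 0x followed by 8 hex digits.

0x2FD39070

Big-endian: lowest address holds the most-significant byte.
The bytes are already most-significant first: 0x2FD39070.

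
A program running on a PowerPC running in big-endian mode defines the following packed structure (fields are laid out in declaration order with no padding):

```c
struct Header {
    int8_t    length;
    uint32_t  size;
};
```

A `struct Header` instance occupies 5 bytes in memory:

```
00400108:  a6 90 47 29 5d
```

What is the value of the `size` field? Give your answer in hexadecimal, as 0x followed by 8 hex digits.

0x9047295D

`size` follows `length` (1 byte), so it starts at byte offset 1 and occupies 4 bytes.
Bytes at offsets 1..4: 90 47 29 5D.
In big-endian order the high byte comes first in memory.
The bytes are already most-significant first: 0x9047295D.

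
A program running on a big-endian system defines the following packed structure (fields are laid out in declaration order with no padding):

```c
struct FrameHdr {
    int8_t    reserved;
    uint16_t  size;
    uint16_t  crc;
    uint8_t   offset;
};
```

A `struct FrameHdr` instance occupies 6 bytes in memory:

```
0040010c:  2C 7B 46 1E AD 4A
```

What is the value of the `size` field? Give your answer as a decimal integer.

`size` follows `reserved` (1 byte), so it starts at byte offset 1 and occupies 2 bytes.
Bytes at offsets 1..2: 7B 46.
Big-endian stores the most-significant byte at the lowest address.
The bytes are already most-significant first: 0x7B46.
0x7B46 = 31558.

31558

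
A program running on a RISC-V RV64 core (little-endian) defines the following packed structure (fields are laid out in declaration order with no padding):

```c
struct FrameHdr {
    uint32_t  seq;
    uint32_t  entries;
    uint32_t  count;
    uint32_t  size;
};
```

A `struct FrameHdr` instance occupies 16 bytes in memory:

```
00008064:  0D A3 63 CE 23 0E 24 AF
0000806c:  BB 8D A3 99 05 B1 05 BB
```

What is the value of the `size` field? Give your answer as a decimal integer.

3137712389

`size` follows `seq` (4 B), `entries` (4 B), `count` (4 B), so it starts at offset 4 + 4 + 4 = 12 and occupies 4 bytes.
Bytes at offsets 12..15: 05 B1 05 BB.
Little-endian stores the least-significant byte at the lowest address.
Reassemble most-significant byte first: BB 05 B1 05 → 0xBB05B105.
0xBB05B105 = 3137712389.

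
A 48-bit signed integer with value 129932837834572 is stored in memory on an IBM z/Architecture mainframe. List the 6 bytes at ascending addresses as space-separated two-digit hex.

129932837834572 in hexadecimal, padded to 48 bits, is 0x762C58A4CF4C.
Split into bytes (most-significant first): 76 2C 58 A4 CF 4C.
In big-endian order the high byte comes first in memory.
So the memory order matches the most-significant-first order: 76 2C 58 A4 CF 4C.

76 2C 58 A4 CF 4C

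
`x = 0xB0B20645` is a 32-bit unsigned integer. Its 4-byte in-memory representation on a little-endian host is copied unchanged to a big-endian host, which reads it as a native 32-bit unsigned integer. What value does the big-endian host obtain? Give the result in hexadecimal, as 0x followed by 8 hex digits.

0x4506B2B0

Stored little-endian, the bytes at ascending addresses are 45 06 B2 B0.
Read back as big-endian, the last byte is least significant, giving 0x4506B2B0.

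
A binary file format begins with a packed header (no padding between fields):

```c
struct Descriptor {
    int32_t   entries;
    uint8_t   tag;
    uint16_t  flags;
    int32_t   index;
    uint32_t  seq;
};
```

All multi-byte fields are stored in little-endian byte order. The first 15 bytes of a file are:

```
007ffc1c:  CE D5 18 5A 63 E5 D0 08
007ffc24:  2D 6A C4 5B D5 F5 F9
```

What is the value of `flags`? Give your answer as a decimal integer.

53477

`flags` follows `entries` (4 B), `tag` (1 B), so it starts at offset 4 + 1 = 5 and occupies 2 bytes.
Bytes at offsets 5..6: E5 D0.
Little-endian: lowest address holds the least-significant byte.
Reassemble most-significant byte first: D0 E5 → 0xD0E5.
0xD0E5 = 53477.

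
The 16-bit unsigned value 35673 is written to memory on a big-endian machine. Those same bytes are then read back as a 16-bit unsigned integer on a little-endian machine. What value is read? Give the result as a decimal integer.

35673 in 16-bit hexadecimal is 0x8B59.
Stored big-endian, the bytes at ascending addresses are 8B 59.
Read back as little-endian, the first byte is least significant, giving 0x598B.
0x598B = 22923.

22923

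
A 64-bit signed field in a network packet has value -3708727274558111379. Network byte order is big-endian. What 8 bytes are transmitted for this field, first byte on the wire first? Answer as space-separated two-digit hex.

Two's complement of -3708727274558111379 in 64 bits: 3708727274558111379 = 0x33780BCE78D6BE93; invert → 0xCC87F4318729416C; add 1 → 0xCC87F4318729416D.
Split into bytes (most-significant first): CC 87 F4 31 87 29 41 6D.
In big-endian order the high byte comes first in memory.
So the memory order matches the most-significant-first order: CC 87 F4 31 87 29 41 6D.

CC 87 F4 31 87 29 41 6D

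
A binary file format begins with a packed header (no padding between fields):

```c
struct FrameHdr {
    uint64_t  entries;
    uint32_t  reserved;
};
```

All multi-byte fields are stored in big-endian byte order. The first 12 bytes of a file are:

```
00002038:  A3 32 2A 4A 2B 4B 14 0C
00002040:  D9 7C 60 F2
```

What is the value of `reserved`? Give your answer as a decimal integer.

3648807154

`reserved` follows `entries` (8 bytes), so it starts at byte offset 8 and occupies 4 bytes.
Bytes at offsets 8..11: D9 7C 60 F2.
Big-endian: lowest address holds the most-significant byte.
The bytes are already most-significant first: 0xD97C60F2.
0xD97C60F2 = 3648807154.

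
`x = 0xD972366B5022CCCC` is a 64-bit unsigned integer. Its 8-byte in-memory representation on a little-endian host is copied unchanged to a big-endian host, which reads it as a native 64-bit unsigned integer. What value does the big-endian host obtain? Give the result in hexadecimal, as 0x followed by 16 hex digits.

0xCCCC22506B3672D9

Stored little-endian, the bytes at ascending addresses are CC CC 22 50 6B 36 72 D9.
Read back as big-endian, the last byte is least significant, giving 0xCCCC22506B3672D9.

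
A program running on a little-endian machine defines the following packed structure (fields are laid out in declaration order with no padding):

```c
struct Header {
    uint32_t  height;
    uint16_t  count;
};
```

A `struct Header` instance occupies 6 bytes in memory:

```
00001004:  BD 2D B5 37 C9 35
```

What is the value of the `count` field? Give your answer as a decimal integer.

`count` follows `height` (4 bytes), so it starts at byte offset 4 and occupies 2 bytes.
Bytes at offsets 4..5: C9 35.
In little-endian order the low byte comes first in memory.
Reassemble most-significant byte first: 35 C9 → 0x35C9.
0x35C9 = 13769.

13769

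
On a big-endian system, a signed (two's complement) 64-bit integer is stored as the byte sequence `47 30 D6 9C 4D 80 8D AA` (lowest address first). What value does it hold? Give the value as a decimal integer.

Big-endian: lowest address holds the most-significant byte.
The bytes are already most-significant first: 0x4730D69C4D808DAA.
0x4730D69C4D808DAA = 5129835942378507690.

5129835942378507690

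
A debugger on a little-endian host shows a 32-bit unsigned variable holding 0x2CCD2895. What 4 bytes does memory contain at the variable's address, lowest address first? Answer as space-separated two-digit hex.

95 28 CD 2C

Split into bytes (most-significant first): 2C CD 28 95.
Little-endian: lowest address holds the least-significant byte.
So at ascending addresses the bytes are 95 28 CD 2C.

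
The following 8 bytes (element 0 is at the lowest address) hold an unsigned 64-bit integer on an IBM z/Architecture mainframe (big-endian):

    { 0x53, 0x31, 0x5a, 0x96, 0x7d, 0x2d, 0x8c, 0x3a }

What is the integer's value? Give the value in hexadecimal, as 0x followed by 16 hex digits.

0x53315A967D2D8C3A

Big-endian: lowest address holds the most-significant byte.
The bytes are already most-significant first: 0x53315A967D2D8C3A.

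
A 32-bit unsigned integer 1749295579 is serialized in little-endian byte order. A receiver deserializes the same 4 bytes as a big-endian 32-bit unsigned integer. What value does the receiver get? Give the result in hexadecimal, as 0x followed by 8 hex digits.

0xDB214468

1749295579 in 32-bit hexadecimal is 0x684421DB.
Stored little-endian, the bytes at ascending addresses are DB 21 44 68.
Read back as big-endian, the last byte is least significant, giving 0xDB214468.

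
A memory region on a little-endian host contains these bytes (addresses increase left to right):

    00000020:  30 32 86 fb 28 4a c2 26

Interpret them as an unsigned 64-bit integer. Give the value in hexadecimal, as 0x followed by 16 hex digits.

In little-endian order the low byte comes first in memory.
Reassemble most-significant byte first: 26 C2 4A 28 FB 86 32 30 → 0x26C24A28FB863230.

0x26C24A28FB863230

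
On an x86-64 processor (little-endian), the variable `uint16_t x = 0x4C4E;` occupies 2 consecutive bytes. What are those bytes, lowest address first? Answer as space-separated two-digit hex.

Split into bytes (most-significant first): 4C 4E.
In little-endian order the low byte comes first in memory.
So at ascending addresses the bytes are 4E 4C.

4E 4C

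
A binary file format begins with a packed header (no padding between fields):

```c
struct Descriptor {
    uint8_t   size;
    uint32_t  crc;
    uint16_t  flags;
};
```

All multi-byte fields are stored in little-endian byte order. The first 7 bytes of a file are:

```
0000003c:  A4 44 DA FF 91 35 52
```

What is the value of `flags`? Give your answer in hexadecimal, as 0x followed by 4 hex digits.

`flags` follows `size` (1 B), `crc` (4 B), so it starts at offset 1 + 4 = 5 and occupies 2 bytes.
Bytes at offsets 5..6: 35 52.
In little-endian order the low byte comes first in memory.
Reassemble most-significant byte first: 52 35 → 0x5235.

0x5235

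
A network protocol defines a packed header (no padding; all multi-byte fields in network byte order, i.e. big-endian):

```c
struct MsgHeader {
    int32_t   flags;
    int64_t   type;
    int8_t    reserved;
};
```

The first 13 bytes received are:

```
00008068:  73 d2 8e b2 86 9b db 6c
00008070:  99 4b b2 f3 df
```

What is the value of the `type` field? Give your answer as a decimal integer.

`type` follows `flags` (4 bytes), so it starts at byte offset 4 and occupies 8 bytes.
Bytes at offsets 4..11: 86 9B DB 6C 99 4B B2 F3.
In big-endian order the high byte comes first in memory.
The bytes are already most-significant first: 0x869BDB6C994BB2F3.
Top bit is set, so as a signed 64-bit value this is 0x869BDB6C994BB2F3 − 2^64 = -8747156591762230541.

-8747156591762230541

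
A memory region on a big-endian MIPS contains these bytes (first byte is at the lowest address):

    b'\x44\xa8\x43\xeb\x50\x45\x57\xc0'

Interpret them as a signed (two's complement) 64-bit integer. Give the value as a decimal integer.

4947278868609587136

In big-endian order the high byte comes first in memory.
The bytes are already most-significant first: 0x44A843EB504557C0.
0x44A843EB504557C0 = 4947278868609587136.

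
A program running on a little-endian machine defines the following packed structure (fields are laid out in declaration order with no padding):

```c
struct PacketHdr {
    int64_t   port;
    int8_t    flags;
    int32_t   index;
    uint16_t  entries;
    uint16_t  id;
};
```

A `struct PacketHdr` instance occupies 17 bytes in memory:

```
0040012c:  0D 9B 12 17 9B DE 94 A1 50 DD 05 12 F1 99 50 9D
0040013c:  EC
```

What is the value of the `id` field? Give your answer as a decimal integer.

60573

`id` follows `port` (8 B), `flags` (1 B), `index` (4 B), `entries` (2 B), so it starts at offset 8 + 1 + 4 + 2 = 15 and occupies 2 bytes.
Bytes at offsets 15..16: 9D EC.
Little-endian stores the least-significant byte at the lowest address.
Reassemble most-significant byte first: EC 9D → 0xEC9D.
0xEC9D = 60573.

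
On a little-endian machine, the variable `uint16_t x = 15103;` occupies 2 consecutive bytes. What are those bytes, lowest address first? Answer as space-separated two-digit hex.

FF 3A

15103 in hexadecimal, padded to 16 bits, is 0x3AFF.
Split into bytes (most-significant first): 3A FF.
In little-endian order the low byte comes first in memory.
So at ascending addresses the bytes are FF 3A.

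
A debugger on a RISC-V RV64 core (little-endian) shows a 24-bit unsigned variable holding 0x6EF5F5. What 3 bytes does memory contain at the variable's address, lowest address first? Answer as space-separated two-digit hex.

F5 F5 6E

Split into bytes (most-significant first): 6E F5 F5.
Little-endian: lowest address holds the least-significant byte.
So at ascending addresses the bytes are F5 F5 6E.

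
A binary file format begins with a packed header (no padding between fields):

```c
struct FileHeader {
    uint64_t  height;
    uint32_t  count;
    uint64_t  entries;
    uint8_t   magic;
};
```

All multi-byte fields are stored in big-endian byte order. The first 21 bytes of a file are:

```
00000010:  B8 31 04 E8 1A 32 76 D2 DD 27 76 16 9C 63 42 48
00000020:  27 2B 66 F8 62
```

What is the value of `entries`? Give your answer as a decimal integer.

`entries` follows `height` (8 B), `count` (4 B), so it starts at offset 8 + 4 = 12 and occupies 8 bytes.
Bytes at offsets 12..19: 9C 63 42 48 27 2B 66 F8.
In big-endian order the high byte comes first in memory.
The bytes are already most-significant first: 0x9C634248272B66F8.
0x9C634248272B66F8 = 11268923570273347320.

11268923570273347320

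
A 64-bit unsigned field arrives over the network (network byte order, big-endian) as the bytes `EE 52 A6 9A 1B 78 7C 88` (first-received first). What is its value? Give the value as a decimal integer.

17172971509933177992

Big-endian: lowest address holds the most-significant byte.
The bytes are already most-significant first: 0xEE52A69A1B787C88.
0xEE52A69A1B787C88 = 17172971509933177992.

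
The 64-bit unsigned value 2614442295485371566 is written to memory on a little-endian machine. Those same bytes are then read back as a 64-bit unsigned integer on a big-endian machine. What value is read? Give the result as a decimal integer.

12579725239130081316

2614442295485371566 in 64-bit hexadecimal is 0x24485D6A742994AE.
Stored little-endian, the bytes at ascending addresses are AE 94 29 74 6A 5D 48 24.
Read back as big-endian, the last byte is least significant, giving 0xAE9429746A5D4824.
0xAE9429746A5D4824 = 12579725239130081316.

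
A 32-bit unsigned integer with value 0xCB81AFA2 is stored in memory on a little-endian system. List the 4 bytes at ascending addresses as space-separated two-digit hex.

A2 AF 81 CB

Split into bytes (most-significant first): CB 81 AF A2.
In little-endian order the low byte comes first in memory.
So at ascending addresses the bytes are A2 AF 81 CB.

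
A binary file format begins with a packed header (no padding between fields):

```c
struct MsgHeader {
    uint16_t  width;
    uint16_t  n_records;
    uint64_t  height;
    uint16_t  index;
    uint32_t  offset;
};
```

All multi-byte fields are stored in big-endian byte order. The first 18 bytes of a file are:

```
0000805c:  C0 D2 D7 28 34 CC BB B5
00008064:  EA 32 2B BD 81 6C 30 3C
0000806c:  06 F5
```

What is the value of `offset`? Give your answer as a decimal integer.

809240309

`offset` follows `width` (2 B), `n_records` (2 B), `height` (8 B), `index` (2 B), so it starts at offset 2 + 2 + 8 + 2 = 14 and occupies 4 bytes.
Bytes at offsets 14..17: 30 3C 06 F5.
In big-endian order the high byte comes first in memory.
The bytes are already most-significant first: 0x303C06F5.
0x303C06F5 = 809240309.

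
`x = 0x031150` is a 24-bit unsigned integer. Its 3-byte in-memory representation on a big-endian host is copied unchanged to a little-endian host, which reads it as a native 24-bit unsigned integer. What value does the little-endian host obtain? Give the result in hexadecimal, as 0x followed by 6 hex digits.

Stored big-endian, the bytes at ascending addresses are 03 11 50.
Read back as little-endian, the first byte is least significant, giving 0x501103.

0x501103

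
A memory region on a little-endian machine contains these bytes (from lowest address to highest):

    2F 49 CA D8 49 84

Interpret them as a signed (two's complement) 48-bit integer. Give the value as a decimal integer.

In little-endian order the low byte comes first in memory.
Reassemble most-significant byte first: 84 49 D8 CA 49 2F → 0x8449D8CA492F.
Top bit is set, so as a signed 48-bit value this is 0x8449D8CA492F − 2^48 = -136022272095953.

-136022272095953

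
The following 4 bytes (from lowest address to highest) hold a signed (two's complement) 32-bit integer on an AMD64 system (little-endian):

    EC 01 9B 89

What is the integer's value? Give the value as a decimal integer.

Little-endian stores the least-significant byte at the lowest address.
Reassemble most-significant byte first: 89 9B 01 EC → 0x899B01EC.
Top bit is set, so as a signed 32-bit value this is 0x899B01EC − 2^32 = -1986330132.

-1986330132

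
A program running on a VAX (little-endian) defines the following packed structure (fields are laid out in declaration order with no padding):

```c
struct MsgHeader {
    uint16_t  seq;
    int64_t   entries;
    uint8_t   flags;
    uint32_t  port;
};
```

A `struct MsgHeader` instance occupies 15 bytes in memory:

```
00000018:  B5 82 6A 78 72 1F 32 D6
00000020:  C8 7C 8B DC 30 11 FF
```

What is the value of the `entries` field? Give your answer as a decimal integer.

8991672166809499754

`entries` follows `seq` (2 bytes), so it starts at byte offset 2 and occupies 8 bytes.
Bytes at offsets 2..9: 6A 78 72 1F 32 D6 C8 7C.
Little-endian: lowest address holds the least-significant byte.
Reassemble most-significant byte first: 7C C8 D6 32 1F 72 78 6A → 0x7CC8D6321F72786A.
0x7CC8D6321F72786A = 8991672166809499754.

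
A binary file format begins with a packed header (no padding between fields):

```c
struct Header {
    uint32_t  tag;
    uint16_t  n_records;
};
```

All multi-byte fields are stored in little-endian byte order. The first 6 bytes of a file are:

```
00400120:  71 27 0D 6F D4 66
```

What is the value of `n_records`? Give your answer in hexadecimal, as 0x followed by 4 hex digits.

0x66D4

`n_records` follows `tag` (4 bytes), so it starts at byte offset 4 and occupies 2 bytes.
Bytes at offsets 4..5: D4 66.
In little-endian order the low byte comes first in memory.
Reassemble most-significant byte first: 66 D4 → 0x66D4.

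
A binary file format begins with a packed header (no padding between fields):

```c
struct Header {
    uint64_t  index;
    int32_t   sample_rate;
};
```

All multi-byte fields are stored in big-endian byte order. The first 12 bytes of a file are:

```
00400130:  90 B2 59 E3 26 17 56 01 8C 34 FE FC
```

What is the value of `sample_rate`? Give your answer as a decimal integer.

-1942683908

`sample_rate` follows `index` (8 bytes), so it starts at byte offset 8 and occupies 4 bytes.
Bytes at offsets 8..11: 8C 34 FE FC.
Big-endian stores the most-significant byte at the lowest address.
The bytes are already most-significant first: 0x8C34FEFC.
Top bit is set, so as a signed 32-bit value this is 0x8C34FEFC − 2^32 = -1942683908.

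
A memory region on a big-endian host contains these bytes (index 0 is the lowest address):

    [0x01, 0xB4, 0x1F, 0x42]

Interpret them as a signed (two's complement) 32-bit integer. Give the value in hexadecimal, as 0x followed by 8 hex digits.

Big-endian stores the most-significant byte at the lowest address.
The bytes are already most-significant first: 0x01B41F42.

0x01B41F42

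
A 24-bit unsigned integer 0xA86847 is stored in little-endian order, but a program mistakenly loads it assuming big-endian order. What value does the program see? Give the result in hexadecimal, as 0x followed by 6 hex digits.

Stored little-endian, the bytes at ascending addresses are 47 68 A8.
Read back as big-endian, the last byte is least significant, giving 0x4768A8.

0x4768A8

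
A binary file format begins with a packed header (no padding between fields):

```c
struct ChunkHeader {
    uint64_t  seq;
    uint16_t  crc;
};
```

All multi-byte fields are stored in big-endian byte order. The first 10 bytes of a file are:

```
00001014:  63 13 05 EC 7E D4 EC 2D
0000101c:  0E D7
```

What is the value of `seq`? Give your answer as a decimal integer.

7139056347610672173

`seq` is the first field, at byte offset 0, occupying 8 bytes.
Bytes at offsets 0..7: 63 13 05 EC 7E D4 EC 2D.
Big-endian: lowest address holds the most-significant byte.
The bytes are already most-significant first: 0x631305EC7ED4EC2D.
0x631305EC7ED4EC2D = 7139056347610672173.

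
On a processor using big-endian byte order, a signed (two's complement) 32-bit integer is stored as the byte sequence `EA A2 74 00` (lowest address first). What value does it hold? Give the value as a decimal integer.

Big-endian: lowest address holds the most-significant byte.
The bytes are already most-significant first: 0xEAA27400.
Top bit is set, so as a signed 32-bit value this is 0xEAA27400 − 2^32 = -358452224.

-358452224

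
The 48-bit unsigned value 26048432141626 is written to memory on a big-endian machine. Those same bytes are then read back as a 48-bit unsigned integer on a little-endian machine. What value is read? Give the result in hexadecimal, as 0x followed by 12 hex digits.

0x3A758BDFB017

26048432141626 in 48-bit hexadecimal is 0x17B0DF8B753A.
Stored big-endian, the bytes at ascending addresses are 17 B0 DF 8B 75 3A.
Read back as little-endian, the first byte is least significant, giving 0x3A758BDFB017.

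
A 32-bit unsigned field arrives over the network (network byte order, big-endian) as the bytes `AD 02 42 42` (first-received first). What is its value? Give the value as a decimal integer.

2902606402

Big-endian: lowest address holds the most-significant byte.
The bytes are already most-significant first: 0xAD024242.
0xAD024242 = 2902606402.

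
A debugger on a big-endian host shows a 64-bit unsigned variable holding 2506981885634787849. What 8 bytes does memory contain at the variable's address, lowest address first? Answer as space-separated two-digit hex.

2506981885634787849 in hexadecimal, padded to 64 bits, is 0x22CA96BE0F99BA09.
Split into bytes (most-significant first): 22 CA 96 BE 0F 99 BA 09.
Big-endian: lowest address holds the most-significant byte.
So the memory order matches the most-significant-first order: 22 CA 96 BE 0F 99 BA 09.

22 CA 96 BE 0F 99 BA 09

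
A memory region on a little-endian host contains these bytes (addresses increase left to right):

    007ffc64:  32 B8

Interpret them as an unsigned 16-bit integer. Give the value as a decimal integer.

47154

Little-endian: lowest address holds the least-significant byte.
Reassemble most-significant byte first: B8 32 → 0xB832.
0xB832 = 47154.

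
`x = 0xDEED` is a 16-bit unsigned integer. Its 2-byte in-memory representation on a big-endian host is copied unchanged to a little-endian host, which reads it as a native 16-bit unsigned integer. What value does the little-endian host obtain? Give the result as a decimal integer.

60894

Stored big-endian, the bytes at ascending addresses are DE ED.
Read back as little-endian, the first byte is least significant, giving 0xEDDE.
0xEDDE = 60894.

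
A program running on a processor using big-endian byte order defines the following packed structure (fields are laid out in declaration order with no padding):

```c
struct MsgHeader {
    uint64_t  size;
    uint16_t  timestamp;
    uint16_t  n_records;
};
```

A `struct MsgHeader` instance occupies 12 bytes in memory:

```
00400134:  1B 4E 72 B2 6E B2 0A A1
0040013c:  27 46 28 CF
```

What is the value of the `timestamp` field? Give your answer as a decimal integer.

10054

`timestamp` follows `size` (8 bytes), so it starts at byte offset 8 and occupies 2 bytes.
Bytes at offsets 8..9: 27 46.
Big-endian: lowest address holds the most-significant byte.
The bytes are already most-significant first: 0x2746.
0x2746 = 10054.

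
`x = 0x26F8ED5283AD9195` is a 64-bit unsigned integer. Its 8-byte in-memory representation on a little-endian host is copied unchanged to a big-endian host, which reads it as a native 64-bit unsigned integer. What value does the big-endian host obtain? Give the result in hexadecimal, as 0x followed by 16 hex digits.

Stored little-endian, the bytes at ascending addresses are 95 91 AD 83 52 ED F8 26.
Read back as big-endian, the last byte is least significant, giving 0x9591AD8352EDF826.

0x9591AD8352EDF826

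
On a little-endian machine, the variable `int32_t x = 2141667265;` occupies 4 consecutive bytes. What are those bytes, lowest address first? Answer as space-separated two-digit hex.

2141667265 in hexadecimal, padded to 32 bits, is 0x7FA73FC1.
Split into bytes (most-significant first): 7F A7 3F C1.
Little-endian: lowest address holds the least-significant byte.
So at ascending addresses the bytes are C1 3F A7 7F.

C1 3F A7 7F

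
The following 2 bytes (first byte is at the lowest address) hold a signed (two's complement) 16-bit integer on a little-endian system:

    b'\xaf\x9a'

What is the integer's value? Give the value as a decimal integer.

-25937

Little-endian stores the least-significant byte at the lowest address.
Reassemble most-significant byte first: 9A AF → 0x9AAF.
Top bit is set, so as a signed 16-bit value this is 0x9AAF − 2^16 = -25937.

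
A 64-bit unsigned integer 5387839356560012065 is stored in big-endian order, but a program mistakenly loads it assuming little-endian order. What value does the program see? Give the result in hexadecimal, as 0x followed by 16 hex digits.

0x21F3A04A5973C54A

5387839356560012065 in 64-bit hexadecimal is 0x4AC573594AA0F321.
Stored big-endian, the bytes at ascending addresses are 4A C5 73 59 4A A0 F3 21.
Read back as little-endian, the first byte is least significant, giving 0x21F3A04A5973C54A.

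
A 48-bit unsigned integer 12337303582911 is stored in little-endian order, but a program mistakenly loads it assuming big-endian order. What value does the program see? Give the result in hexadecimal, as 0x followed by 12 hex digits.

12337303582911 in 48-bit hexadecimal is 0x0B388098F8BF.
Stored little-endian, the bytes at ascending addresses are BF F8 98 80 38 0B.
Read back as big-endian, the last byte is least significant, giving 0xBFF89880380B.

0xBFF89880380B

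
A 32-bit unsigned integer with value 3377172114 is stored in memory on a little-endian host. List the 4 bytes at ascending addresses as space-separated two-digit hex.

3377172114 in hexadecimal, padded to 32 bits, is 0xC94B8E92.
Split into bytes (most-significant first): C9 4B 8E 92.
In little-endian order the low byte comes first in memory.
So at ascending addresses the bytes are 92 8E 4B C9.

92 8E 4B C9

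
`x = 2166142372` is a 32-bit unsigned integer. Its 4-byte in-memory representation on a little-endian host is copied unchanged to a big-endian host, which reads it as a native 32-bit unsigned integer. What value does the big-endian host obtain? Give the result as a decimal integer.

2166142372 in 32-bit hexadecimal is 0x811CB5A4.
Stored little-endian, the bytes at ascending addresses are A4 B5 1C 81.
Read back as big-endian, the last byte is least significant, giving 0xA4B51C81.
0xA4B51C81 = 2763332737.

2763332737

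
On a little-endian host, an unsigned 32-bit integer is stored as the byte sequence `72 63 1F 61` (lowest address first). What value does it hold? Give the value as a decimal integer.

1629447026

Little-endian stores the least-significant byte at the lowest address.
Reassemble most-significant byte first: 61 1F 63 72 → 0x611F6372.
0x611F6372 = 1629447026.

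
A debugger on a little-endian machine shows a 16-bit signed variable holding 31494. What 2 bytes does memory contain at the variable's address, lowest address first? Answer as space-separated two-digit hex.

31494 in hexadecimal, padded to 16 bits, is 0x7B06.
Split into bytes (most-significant first): 7B 06.
Little-endian: lowest address holds the least-significant byte.
So at ascending addresses the bytes are 06 7B.

06 7B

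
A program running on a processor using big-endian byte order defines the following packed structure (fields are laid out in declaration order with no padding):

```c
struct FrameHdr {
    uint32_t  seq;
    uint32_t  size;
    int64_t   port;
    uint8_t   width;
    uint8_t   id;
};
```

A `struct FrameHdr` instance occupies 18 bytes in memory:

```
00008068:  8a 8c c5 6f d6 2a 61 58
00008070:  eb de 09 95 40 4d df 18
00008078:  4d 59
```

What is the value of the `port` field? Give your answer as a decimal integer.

-1450711493333098728

`port` follows `seq` (4 B), `size` (4 B), so it starts at offset 4 + 4 = 8 and occupies 8 bytes.
Bytes at offsets 8..15: EB DE 09 95 40 4D DF 18.
Big-endian stores the most-significant byte at the lowest address.
The bytes are already most-significant first: 0xEBDE0995404DDF18.
Top bit is set, so as a signed 64-bit value this is 0xEBDE0995404DDF18 − 2^64 = -1450711493333098728.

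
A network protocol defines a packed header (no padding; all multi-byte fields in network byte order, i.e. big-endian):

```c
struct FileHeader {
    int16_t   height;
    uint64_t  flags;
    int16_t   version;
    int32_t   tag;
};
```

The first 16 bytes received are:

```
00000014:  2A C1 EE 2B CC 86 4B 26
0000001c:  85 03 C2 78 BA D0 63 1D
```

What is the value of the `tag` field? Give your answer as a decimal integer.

-1160748259

`tag` follows `height` (2 B), `flags` (8 B), `version` (2 B), so it starts at offset 2 + 8 + 2 = 12 and occupies 4 bytes.
Bytes at offsets 12..15: BA D0 63 1D.
Big-endian: lowest address holds the most-significant byte.
The bytes are already most-significant first: 0xBAD0631D.
Top bit is set, so as a signed 32-bit value this is 0xBAD0631D − 2^32 = -1160748259.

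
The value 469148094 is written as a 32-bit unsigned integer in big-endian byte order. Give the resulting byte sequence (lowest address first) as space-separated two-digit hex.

1B F6 A1 BE

469148094 in hexadecimal, padded to 32 bits, is 0x1BF6A1BE.
Split into bytes (most-significant first): 1B F6 A1 BE.
In big-endian order the high byte comes first in memory.
So the memory order matches the most-significant-first order: 1B F6 A1 BE.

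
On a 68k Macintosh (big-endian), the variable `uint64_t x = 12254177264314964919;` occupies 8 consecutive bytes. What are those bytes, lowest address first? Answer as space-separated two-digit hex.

AA 0F 95 4B E6 29 5B B7

12254177264314964919 in hexadecimal, padded to 64 bits, is 0xAA0F954BE6295BB7.
Split into bytes (most-significant first): AA 0F 95 4B E6 29 5B B7.
Big-endian stores the most-significant byte at the lowest address.
So the memory order matches the most-significant-first order: AA 0F 95 4B E6 29 5B B7.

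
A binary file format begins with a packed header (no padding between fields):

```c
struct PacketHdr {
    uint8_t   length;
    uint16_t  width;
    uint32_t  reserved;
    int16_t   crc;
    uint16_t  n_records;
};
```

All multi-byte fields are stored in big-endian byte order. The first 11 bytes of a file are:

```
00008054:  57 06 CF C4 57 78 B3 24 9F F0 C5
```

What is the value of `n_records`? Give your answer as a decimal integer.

61637

`n_records` follows `length` (1 B), `width` (2 B), `reserved` (4 B), `crc` (2 B), so it starts at offset 1 + 2 + 4 + 2 = 9 and occupies 2 bytes.
Bytes at offsets 9..10: F0 C5.
In big-endian order the high byte comes first in memory.
The bytes are already most-significant first: 0xF0C5.
0xF0C5 = 61637.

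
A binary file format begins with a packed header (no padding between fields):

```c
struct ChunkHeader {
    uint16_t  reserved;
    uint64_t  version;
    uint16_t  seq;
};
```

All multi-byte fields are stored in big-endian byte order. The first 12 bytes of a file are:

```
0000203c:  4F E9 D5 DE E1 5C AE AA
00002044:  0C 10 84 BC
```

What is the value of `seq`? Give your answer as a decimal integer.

33980

`seq` follows `reserved` (2 B), `version` (8 B), so it starts at offset 2 + 8 = 10 and occupies 2 bytes.
Bytes at offsets 10..11: 84 BC.
In big-endian order the high byte comes first in memory.
The bytes are already most-significant first: 0x84BC.
0x84BC = 33980.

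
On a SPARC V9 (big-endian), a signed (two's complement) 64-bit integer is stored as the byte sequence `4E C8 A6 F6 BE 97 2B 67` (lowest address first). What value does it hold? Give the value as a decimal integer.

Big-endian: lowest address holds the most-significant byte.
The bytes are already most-significant first: 0x4EC8A6F6BE972B67.
0x4EC8A6F6BE972B67 = 5676970908990253927.

5676970908990253927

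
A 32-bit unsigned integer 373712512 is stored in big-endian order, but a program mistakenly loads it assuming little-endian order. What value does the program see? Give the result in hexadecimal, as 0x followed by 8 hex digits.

0x80664616

373712512 in 32-bit hexadecimal is 0x16466680.
Stored big-endian, the bytes at ascending addresses are 16 46 66 80.
Read back as little-endian, the first byte is least significant, giving 0x80664616.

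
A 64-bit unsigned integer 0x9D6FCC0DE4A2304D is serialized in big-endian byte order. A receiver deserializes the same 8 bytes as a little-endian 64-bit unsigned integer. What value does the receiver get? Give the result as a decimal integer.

5562124640170307485

Stored big-endian, the bytes at ascending addresses are 9D 6F CC 0D E4 A2 30 4D.
Read back as little-endian, the first byte is least significant, giving 0x4D30A2E40DCC6F9D.
0x4D30A2E40DCC6F9D = 5562124640170307485.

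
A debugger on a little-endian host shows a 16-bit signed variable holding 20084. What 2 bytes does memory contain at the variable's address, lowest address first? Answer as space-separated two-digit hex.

74 4E

20084 in hexadecimal, padded to 16 bits, is 0x4E74.
Split into bytes (most-significant first): 4E 74.
In little-endian order the low byte comes first in memory.
So at ascending addresses the bytes are 74 4E.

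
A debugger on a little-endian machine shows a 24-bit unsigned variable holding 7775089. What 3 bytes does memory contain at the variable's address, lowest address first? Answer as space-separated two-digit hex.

71 A3 76

7775089 in hexadecimal, padded to 24 bits, is 0x76A371.
Split into bytes (most-significant first): 76 A3 71.
Little-endian: lowest address holds the least-significant byte.
So at ascending addresses the bytes are 71 A3 76.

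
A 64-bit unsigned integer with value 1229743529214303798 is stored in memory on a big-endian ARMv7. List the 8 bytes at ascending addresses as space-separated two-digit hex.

11 10 ED 39 6F A7 5E 36

1229743529214303798 in hexadecimal, padded to 64 bits, is 0x1110ED396FA75E36.
Split into bytes (most-significant first): 11 10 ED 39 6F A7 5E 36.
Big-endian stores the most-significant byte at the lowest address.
So the memory order matches the most-significant-first order: 11 10 ED 39 6F A7 5E 36.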